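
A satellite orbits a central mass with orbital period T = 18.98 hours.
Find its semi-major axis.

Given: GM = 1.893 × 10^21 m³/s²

Convert to SI: T = 18.98 hours = 68328 s.
Invert Kepler's third law: a = (GM · T² / (4π²))^(1/3).
Substituting T = 68328 s and GM = 1.893e+21 m³/s²:
a = (1.893e+21 · (68328)² / (4π²))^(1/3) m
a ≈ 6.072e+09 m = 6.072 × 10^9 m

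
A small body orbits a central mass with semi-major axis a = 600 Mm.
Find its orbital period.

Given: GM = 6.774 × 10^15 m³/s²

Convert to SI: a = 600 Mm = 6e+08 m.
Kepler's third law: T = 2π √(a³ / GM).
Substituting a = 6e+08 m and GM = 6.774e+15 m³/s²:
T = 2π √((6e+08)³ / 6.774e+15) s
T ≈ 1.122e+06 s = 12.99 days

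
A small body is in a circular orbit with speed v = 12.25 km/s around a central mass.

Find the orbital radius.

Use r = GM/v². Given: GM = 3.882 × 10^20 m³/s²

Convert to SI: v = 12.25 km/s = 12250 m/s.
For a circular orbit, v² = GM / r, so r = GM / v².
r = 3.882e+20 / (12250)² m ≈ 2.587e+12 m = 2.587 Tm.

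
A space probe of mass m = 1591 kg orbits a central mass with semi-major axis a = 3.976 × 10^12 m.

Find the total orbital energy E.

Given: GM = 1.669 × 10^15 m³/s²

E = −GMm / (2a).
E = −1.669e+15 · 1591 / (2 · 3.976e+12) J ≈ -3.339e+05 J = -333.9 kJ.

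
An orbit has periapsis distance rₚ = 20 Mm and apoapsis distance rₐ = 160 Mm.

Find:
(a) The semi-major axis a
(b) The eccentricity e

Convert to SI: rₚ = 20 Mm = 2e+07 m; rₐ = 160 Mm = 1.6e+08 m.
(a) a = (rₚ + rₐ) / 2 = (2e+07 + 1.6e+08) / 2 ≈ 9e+07 m = 90 Mm.
(b) e = (rₐ − rₚ) / (rₐ + rₚ) = (1.6e+08 − 2e+07) / (1.6e+08 + 2e+07) ≈ 0.7778.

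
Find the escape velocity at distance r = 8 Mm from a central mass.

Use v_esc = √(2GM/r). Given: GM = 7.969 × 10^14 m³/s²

Convert to SI: r = 8 Mm = 8e+06 m.
Escape velocity comes from setting total energy to zero: ½v² − GM/r = 0 ⇒ v_esc = √(2GM / r).
v_esc = √(2 · 7.969e+14 / 8e+06) m/s ≈ 1.411e+04 m/s = 14.11 km/s.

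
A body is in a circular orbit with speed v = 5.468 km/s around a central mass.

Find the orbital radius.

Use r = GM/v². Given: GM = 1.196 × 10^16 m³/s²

Convert to SI: v = 5.468 km/s = 5468 m/s.
For a circular orbit, v² = GM / r, so r = GM / v².
r = 1.196e+16 / (5468)² m ≈ 4e+08 m = 400 Mm.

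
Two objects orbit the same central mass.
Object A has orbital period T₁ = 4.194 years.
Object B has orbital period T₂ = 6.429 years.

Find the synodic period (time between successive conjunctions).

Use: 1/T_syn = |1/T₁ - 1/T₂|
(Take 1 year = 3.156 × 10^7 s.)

Convert to SI: T₁ = 4.194 years = 1.32363e+08 s; T₂ = 6.429 years = 2.02899e+08 s.
T_syn = |T₁ · T₂ / (T₁ − T₂)|.
T_syn = |1.32363e+08 · 2.02899e+08 / (1.32363e+08 − 2.02899e+08)| s ≈ 3.807e+08 s = 12.06 years.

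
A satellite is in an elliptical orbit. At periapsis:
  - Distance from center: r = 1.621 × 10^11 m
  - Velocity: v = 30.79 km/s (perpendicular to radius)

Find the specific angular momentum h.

Convert to SI: v = 30.79 km/s = 30790 m/s.
With v perpendicular to r, h = r · v.
h = 1.621e+11 · 30790 m²/s ≈ 4.991e+15 m²/s.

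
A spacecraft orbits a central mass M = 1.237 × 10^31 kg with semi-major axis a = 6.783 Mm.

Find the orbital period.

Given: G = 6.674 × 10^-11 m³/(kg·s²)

Convert to SI: a = 6.783 Mm = 6.783e+06 m.
GM = G · M = 6.674e-11 · 1.237e+31 = 8.25574e+20 m³/s².
Kepler's third law: T = 2π √(a³ / GM).
Substituting a = 6.783e+06 m and GM = 8.25574e+20 m³/s²:
T = 2π √((6.783e+06)³ / 8.25574e+20) s
T ≈ 3.863 s = 3.863 seconds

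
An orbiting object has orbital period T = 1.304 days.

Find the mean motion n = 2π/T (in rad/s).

Convert to SI: T = 1.304 days = 112666 s.
n = 2π / T.
n = 2π / 112666 s ≈ 5.577e-05 rad/s.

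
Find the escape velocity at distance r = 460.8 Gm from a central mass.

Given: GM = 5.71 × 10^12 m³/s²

Convert to SI: r = 460.8 Gm = 4.608e+11 m.
Escape velocity comes from setting total energy to zero: ½v² − GM/r = 0 ⇒ v_esc = √(2GM / r).
v_esc = √(2 · 5.71e+12 / 4.608e+11) m/s ≈ 4.978 m/s = 4.978 m/s.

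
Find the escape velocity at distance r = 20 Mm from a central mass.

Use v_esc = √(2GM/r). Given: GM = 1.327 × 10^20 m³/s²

Convert to SI: r = 20 Mm = 2e+07 m.
Escape velocity comes from setting total energy to zero: ½v² − GM/r = 0 ⇒ v_esc = √(2GM / r).
v_esc = √(2 · 1.327e+20 / 2e+07) m/s ≈ 3.643e+06 m/s = 3643 km/s.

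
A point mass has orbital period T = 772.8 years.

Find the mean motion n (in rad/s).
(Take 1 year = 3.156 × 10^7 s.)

Convert to SI: T = 772.8 years = 2.43896e+10 s.
n = 2π / T.
n = 2π / 2.43896e+10 s ≈ 2.576e-10 rad/s.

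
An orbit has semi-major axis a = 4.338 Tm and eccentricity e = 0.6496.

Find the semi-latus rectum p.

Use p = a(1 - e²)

Convert to SI: a = 4.338 Tm = 4.338e+12 m.
p = a (1 − e²).
p = 4.338e+12 · (1 − (0.6496)²) = 4.338e+12 · 0.57802 ≈ 2.507e+12 m = 2.507 Tm.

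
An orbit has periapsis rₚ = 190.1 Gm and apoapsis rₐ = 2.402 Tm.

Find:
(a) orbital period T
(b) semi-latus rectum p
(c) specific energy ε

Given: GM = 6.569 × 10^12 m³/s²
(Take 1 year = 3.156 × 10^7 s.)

Convert to SI: rₚ = 190.1 Gm = 1.901e+11 m; rₐ = 2.402 Tm = 2.402e+12 m.
(a) With a = (rₚ + rₐ)/2 = 1.29605e+12 m, T = 2π √(a³/GM) = 2π √((1.29605e+12)³/6.569e+12) s ≈ 3.617e+12 s
(b) From a = (rₚ + rₐ)/2 = 1.29605e+12 m and e = (rₐ − rₚ)/(rₐ + rₚ) = 0.853324, p = a(1 − e²) = 1.29605e+12 · (1 − (0.853324)²) ≈ 3.523e+11 m
(c) With a = (rₚ + rₐ)/2 = 1.29605e+12 m, ε = −GM/(2a) = −6.569e+12/(2 · 1.29605e+12) J/kg ≈ -2.534 J/kg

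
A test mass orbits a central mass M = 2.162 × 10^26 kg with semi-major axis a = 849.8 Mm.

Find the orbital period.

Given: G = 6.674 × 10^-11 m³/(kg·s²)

Convert to SI: a = 849.8 Mm = 8.498e+08 m.
GM = G · M = 6.674e-11 · 2.162e+26 = 1.44292e+16 m³/s².
Kepler's third law: T = 2π √(a³ / GM).
Substituting a = 8.498e+08 m and GM = 1.44292e+16 m³/s²:
T = 2π √((8.498e+08)³ / 1.44292e+16) s
T ≈ 1.296e+06 s = 15 days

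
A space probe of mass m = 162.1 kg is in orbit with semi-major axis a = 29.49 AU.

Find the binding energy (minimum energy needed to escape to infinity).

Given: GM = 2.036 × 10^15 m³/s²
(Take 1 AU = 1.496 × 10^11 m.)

Convert to SI: a = 29.49 AU = 4.4117e+12 m.
Total orbital energy is E = −GMm/(2a); binding energy is E_bind = −E = GMm/(2a).
E_bind = 2.036e+15 · 162.1 / (2 · 4.4117e+12) J ≈ 3.74e+04 J = 37.4 kJ.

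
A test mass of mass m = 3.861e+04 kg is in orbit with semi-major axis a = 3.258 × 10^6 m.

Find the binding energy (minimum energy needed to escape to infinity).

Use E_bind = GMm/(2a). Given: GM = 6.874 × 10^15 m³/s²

Total orbital energy is E = −GMm/(2a); binding energy is E_bind = −E = GMm/(2a).
E_bind = 6.874e+15 · 3.861e+04 / (2 · 3.258e+06) J ≈ 4.073e+13 J = 40.73 TJ.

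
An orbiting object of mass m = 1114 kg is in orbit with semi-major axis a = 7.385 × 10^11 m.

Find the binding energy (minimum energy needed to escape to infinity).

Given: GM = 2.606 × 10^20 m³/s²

Total orbital energy is E = −GMm/(2a); binding energy is E_bind = −E = GMm/(2a).
E_bind = 2.606e+20 · 1114 / (2 · 7.385e+11) J ≈ 1.966e+11 J = 196.6 GJ.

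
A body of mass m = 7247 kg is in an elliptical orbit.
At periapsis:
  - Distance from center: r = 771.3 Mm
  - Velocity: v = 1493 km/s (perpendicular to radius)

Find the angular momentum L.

Convert to SI: r = 771.3 Mm = 7.713e+08 m; v = 1493 km/s = 1.493e+06 m/s.
Since v is perpendicular to r, L = m · v · r.
L = 7247 · 1.493e+06 · 7.713e+08 kg·m²/s ≈ 8.345e+18 kg·m²/s.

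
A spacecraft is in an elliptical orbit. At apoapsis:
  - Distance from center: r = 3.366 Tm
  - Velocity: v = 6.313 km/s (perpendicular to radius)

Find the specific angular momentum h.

Convert to SI: r = 3.366 Tm = 3.366e+12 m; v = 6.313 km/s = 6313 m/s.
With v perpendicular to r, h = r · v.
h = 3.366e+12 · 6313 m²/s ≈ 2.125e+16 m²/s.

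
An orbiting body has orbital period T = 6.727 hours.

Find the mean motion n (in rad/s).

Convert to SI: T = 6.727 hours = 24217.2 s.
n = 2π / T.
n = 2π / 24217.2 s ≈ 0.0002595 rad/s.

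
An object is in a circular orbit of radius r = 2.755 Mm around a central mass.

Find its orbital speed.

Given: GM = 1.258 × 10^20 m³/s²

Convert to SI: r = 2.755 Mm = 2.755e+06 m.
For a circular orbit, gravity supplies the centripetal force, so v = √(GM / r).
v = √(1.258e+20 / 2.755e+06) m/s ≈ 6.757e+06 m/s = 6757 km/s.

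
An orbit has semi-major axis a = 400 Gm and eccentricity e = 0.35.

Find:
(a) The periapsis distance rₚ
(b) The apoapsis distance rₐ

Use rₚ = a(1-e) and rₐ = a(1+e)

Convert to SI: a = 400 Gm = 4e+11 m.
(a) rₚ = a(1 − e) = 4e+11 · (1 − 0.35) = 4e+11 · 0.65 ≈ 2.6e+11 m = 260 Gm.
(b) rₐ = a(1 + e) = 4e+11 · (1 + 0.35) = 4e+11 · 1.35 ≈ 5.4e+11 m = 540 Gm.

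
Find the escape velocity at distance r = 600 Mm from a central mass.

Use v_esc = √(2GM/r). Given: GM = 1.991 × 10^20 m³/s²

Convert to SI: r = 600 Mm = 6e+08 m.
Escape velocity comes from setting total energy to zero: ½v² − GM/r = 0 ⇒ v_esc = √(2GM / r).
v_esc = √(2 · 1.991e+20 / 6e+08) m/s ≈ 8.147e+05 m/s = 814.7 km/s.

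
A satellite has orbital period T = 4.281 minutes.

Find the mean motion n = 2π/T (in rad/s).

Convert to SI: T = 4.281 minutes = 256.86 s.
n = 2π / T.
n = 2π / 256.86 s ≈ 0.02446 rad/s.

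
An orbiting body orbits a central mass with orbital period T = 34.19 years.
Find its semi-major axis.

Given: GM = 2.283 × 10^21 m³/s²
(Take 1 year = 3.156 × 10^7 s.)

Convert to SI: T = 34.19 years = 1.07904e+09 s.
Invert Kepler's third law: a = (GM · T² / (4π²))^(1/3).
Substituting T = 1.07904e+09 s and GM = 2.283e+21 m³/s²:
a = (2.283e+21 · (1.07904e+09)² / (4π²))^(1/3) m
a ≈ 4.068e+12 m = 4.068 × 10^12 m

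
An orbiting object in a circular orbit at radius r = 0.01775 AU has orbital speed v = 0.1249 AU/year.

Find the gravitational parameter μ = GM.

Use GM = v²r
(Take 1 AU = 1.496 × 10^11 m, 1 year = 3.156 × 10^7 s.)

Convert to SI: r = 0.01775 AU = 2.6554e+09 m; v = 0.1249 AU/year = 592.048 m/s.
For a circular orbit v² = GM/r, so GM = v² · r.
GM = (592.048)² · 2.6554e+09 m³/s² ≈ 9.308e+14 m³/s² = 9.308 × 10^14 m³/s².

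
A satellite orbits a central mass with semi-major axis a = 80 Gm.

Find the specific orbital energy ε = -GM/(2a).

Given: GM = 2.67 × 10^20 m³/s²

Convert to SI: a = 80 Gm = 8e+10 m.
ε = −GM / (2a).
ε = −2.67e+20 / (2 · 8e+10) J/kg ≈ -1.669e+09 J/kg = -1.669 GJ/kg.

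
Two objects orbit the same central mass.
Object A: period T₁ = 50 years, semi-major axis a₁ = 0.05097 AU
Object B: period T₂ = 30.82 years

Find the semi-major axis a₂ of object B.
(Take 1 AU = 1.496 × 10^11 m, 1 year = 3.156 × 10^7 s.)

Convert to SI: T₁ = 50 years = 1.578e+09 s; a₁ = 0.05097 AU = 7.62511e+09 m; T₂ = 30.82 years = 9.72679e+08 s.
Kepler's third law: (T₁/T₂)² = (a₁/a₂)³ ⇒ a₂ = a₁ · (T₂/T₁)^(2/3).
T₂/T₁ = 9.72679e+08 / 1.578e+09 = 0.6164.
a₂ = 7.62511e+09 · (0.6164)^(2/3) m ≈ 5.523e+09 m = 0.03692 AU.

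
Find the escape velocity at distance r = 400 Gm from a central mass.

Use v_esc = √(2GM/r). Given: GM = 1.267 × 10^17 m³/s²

Convert to SI: r = 400 Gm = 4e+11 m.
Escape velocity comes from setting total energy to zero: ½v² − GM/r = 0 ⇒ v_esc = √(2GM / r).
v_esc = √(2 · 1.267e+17 / 4e+11) m/s ≈ 795.9 m/s = 795.9 m/s.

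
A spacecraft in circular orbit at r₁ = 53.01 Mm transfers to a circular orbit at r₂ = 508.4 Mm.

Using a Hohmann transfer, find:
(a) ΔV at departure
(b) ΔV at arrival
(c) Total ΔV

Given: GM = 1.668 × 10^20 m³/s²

Convert to SI: r₁ = 53.01 Mm = 5.301e+07 m; r₂ = 508.4 Mm = 5.084e+08 m.
Transfer semi-major axis: a_t = (r₁ + r₂)/2 = (5.301e+07 + 5.084e+08)/2 = 2.80705e+08 m.
Circular speeds: v₁ = √(GM/r₁) = 1.77386e+06 m/s, v₂ = √(GM/r₂) = 572790 m/s.
Transfer speeds (vis-viva v² = GM(2/r − 1/a_t)): v₁ᵗ = 2.38724e+06 m/s, v₂ᵗ = 248914 m/s.
(a) ΔV₁ = |v₁ᵗ − v₁| ≈ 6.134e+05 m/s = 613.4 km/s.
(b) ΔV₂ = |v₂ − v₂ᵗ| ≈ 3.239e+05 m/s = 323.9 km/s.
(c) ΔV_total = ΔV₁ + ΔV₂ ≈ 9.373e+05 m/s = 937.3 km/s.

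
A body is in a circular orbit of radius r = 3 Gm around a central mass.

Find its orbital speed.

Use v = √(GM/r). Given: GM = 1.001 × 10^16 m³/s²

Convert to SI: r = 3 Gm = 3e+09 m.
For a circular orbit, gravity supplies the centripetal force, so v = √(GM / r).
v = √(1.001e+16 / 3e+09) m/s ≈ 1827 m/s = 1.827 km/s.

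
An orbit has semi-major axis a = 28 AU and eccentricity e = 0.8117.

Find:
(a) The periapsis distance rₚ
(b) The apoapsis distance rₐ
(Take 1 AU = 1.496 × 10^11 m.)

Convert to SI: a = 28 AU = 4.1888e+12 m.
(a) rₚ = a(1 − e) = 4.1888e+12 · (1 − 0.8117) = 4.1888e+12 · 0.1883 ≈ 7.888e+11 m = 5.272 AU.
(b) rₐ = a(1 + e) = 4.1888e+12 · (1 + 0.8117) = 4.1888e+12 · 1.8117 ≈ 7.589e+12 m = 50.73 AU.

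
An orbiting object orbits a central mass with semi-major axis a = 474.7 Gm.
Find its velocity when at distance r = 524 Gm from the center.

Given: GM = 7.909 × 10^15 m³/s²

Convert to SI: a = 474.7 Gm = 4.747e+11 m; r = 524 Gm = 5.24e+11 m.
Vis-viva: v = √(GM · (2/r − 1/a)).
2/r − 1/a = 2/5.24e+11 − 1/4.747e+11 = 1.7102e-12 m⁻¹.
v = √(7.909e+15 · 1.7102e-12) m/s ≈ 116.3 m/s = 116.3 m/s.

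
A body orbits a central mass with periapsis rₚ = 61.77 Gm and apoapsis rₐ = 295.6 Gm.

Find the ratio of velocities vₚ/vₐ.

Convert to SI: rₚ = 61.77 Gm = 6.177e+10 m; rₐ = 295.6 Gm = 2.956e+11 m.
Conservation of angular momentum gives rₚvₚ = rₐvₐ, so vₚ/vₐ = rₐ/rₚ.
vₚ/vₐ = 2.956e+11 / 6.177e+10 ≈ 4.785.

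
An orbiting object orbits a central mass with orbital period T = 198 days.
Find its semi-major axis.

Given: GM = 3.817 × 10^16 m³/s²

Convert to SI: T = 198 days = 1.71072e+07 s.
Invert Kepler's third law: a = (GM · T² / (4π²))^(1/3).
Substituting T = 1.71072e+07 s and GM = 3.817e+16 m³/s²:
a = (3.817e+16 · (1.71072e+07)² / (4π²))^(1/3) m
a ≈ 6.565e+09 m = 6.565 × 10^9 m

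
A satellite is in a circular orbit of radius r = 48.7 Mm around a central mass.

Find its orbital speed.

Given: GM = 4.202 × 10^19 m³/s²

Convert to SI: r = 48.7 Mm = 4.87e+07 m.
For a circular orbit, gravity supplies the centripetal force, so v = √(GM / r).
v = √(4.202e+19 / 4.87e+07) m/s ≈ 9.289e+05 m/s = 928.9 km/s.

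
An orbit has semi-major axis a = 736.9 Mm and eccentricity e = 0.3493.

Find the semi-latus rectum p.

Convert to SI: a = 736.9 Mm = 7.369e+08 m.
p = a (1 − e²).
p = 7.369e+08 · (1 − (0.3493)²) = 7.369e+08 · 0.87799 ≈ 6.47e+08 m = 647 Mm.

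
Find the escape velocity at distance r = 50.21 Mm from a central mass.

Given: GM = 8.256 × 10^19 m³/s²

Convert to SI: r = 50.21 Mm = 5.021e+07 m.
Escape velocity comes from setting total energy to zero: ½v² − GM/r = 0 ⇒ v_esc = √(2GM / r).
v_esc = √(2 · 8.256e+19 / 5.021e+07) m/s ≈ 1.813e+06 m/s = 1813 km/s.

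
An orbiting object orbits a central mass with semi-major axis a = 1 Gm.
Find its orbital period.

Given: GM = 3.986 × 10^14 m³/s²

Convert to SI: a = 1 Gm = 1e+09 m.
Kepler's third law: T = 2π √(a³ / GM).
Substituting a = 1e+09 m and GM = 3.986e+14 m³/s²:
T = 2π √((1e+09)³ / 3.986e+14) s
T ≈ 9.952e+06 s = 115.2 days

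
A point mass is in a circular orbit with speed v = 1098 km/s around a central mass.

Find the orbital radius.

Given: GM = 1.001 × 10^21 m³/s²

Convert to SI: v = 1098 km/s = 1.098e+06 m/s.
For a circular orbit, v² = GM / r, so r = GM / v².
r = 1.001e+21 / (1.098e+06)² m ≈ 8.303e+08 m = 8.303 × 10^8 m.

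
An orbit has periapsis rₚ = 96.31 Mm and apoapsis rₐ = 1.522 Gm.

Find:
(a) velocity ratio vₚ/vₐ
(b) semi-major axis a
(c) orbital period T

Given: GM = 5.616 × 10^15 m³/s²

Convert to SI: rₚ = 96.31 Mm = 9.631e+07 m; rₐ = 1.522 Gm = 1.522e+09 m.
(a) Conservation of angular momentum (rₚvₚ = rₐvₐ) gives vₚ/vₐ = rₐ/rₚ = 1.522e+09/9.631e+07 ≈ 15.8
(b) a = (rₚ + rₐ)/2 = (9.631e+07 + 1.522e+09)/2 ≈ 8.092e+08 m
(c) With a = (rₚ + rₐ)/2 = 8.09155e+08 m, T = 2π √(a³/GM) = 2π √((8.09155e+08)³/5.616e+15) s ≈ 1.93e+06 s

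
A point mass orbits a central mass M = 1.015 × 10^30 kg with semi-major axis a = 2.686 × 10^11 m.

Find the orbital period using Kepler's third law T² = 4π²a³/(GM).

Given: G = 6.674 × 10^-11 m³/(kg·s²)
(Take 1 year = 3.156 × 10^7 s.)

GM = G · M = 6.674e-11 · 1.015e+30 = 6.77411e+19 m³/s².
Kepler's third law: T = 2π √(a³ / GM).
Substituting a = 2.686e+11 m and GM = 6.77411e+19 m³/s²:
T = 2π √((2.686e+11)³ / 6.77411e+19) s
T ≈ 1.063e+08 s = 3.367 years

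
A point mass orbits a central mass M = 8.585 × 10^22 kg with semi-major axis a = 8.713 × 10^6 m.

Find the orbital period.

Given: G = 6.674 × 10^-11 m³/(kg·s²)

GM = G · M = 6.674e-11 · 8.585e+22 = 5.72963e+12 m³/s².
Kepler's third law: T = 2π √(a³ / GM).
Substituting a = 8.713e+06 m and GM = 5.72963e+12 m³/s²:
T = 2π √((8.713e+06)³ / 5.72963e+12) s
T ≈ 6.751e+04 s = 18.75 hours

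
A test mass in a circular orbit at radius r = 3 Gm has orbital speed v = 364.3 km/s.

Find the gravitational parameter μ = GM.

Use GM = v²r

Convert to SI: r = 3 Gm = 3e+09 m; v = 364.3 km/s = 364300 m/s.
For a circular orbit v² = GM/r, so GM = v² · r.
GM = (364300)² · 3e+09 m³/s² ≈ 3.981e+20 m³/s² = 3.981 × 10^20 m³/s².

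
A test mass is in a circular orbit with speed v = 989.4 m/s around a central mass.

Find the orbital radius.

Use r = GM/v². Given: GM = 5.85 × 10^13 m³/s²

For a circular orbit, v² = GM / r, so r = GM / v².
r = 5.85e+13 / (989.4)² m ≈ 5.976e+07 m = 5.976 × 10^7 m.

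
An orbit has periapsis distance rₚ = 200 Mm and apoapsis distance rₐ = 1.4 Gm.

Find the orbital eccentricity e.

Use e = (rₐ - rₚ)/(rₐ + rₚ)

Convert to SI: rₚ = 200 Mm = 2e+08 m; rₐ = 1.4 Gm = 1.4e+09 m.
e = (rₐ − rₚ) / (rₐ + rₚ).
e = (1.4e+09 − 2e+08) / (1.4e+09 + 2e+08) = 1.2e+09 / 1.6e+09 ≈ 0.75.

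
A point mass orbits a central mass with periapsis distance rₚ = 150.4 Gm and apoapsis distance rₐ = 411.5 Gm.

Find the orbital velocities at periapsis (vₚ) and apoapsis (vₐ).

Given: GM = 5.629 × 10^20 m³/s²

Convert to SI: rₚ = 150.4 Gm = 1.504e+11 m; rₐ = 411.5 Gm = 4.115e+11 m.
Use the vis-viva equation v² = GM(2/r − 1/a) with a = (rₚ + rₐ)/2 = (1.504e+11 + 4.115e+11)/2 = 2.8095e+11 m.
vₚ = √(GM · (2/rₚ − 1/a)) = √(5.629e+20 · (2/1.504e+11 − 1/2.8095e+11)) m/s ≈ 7.404e+04 m/s = 74.04 km/s.
vₐ = √(GM · (2/rₐ − 1/a)) = √(5.629e+20 · (2/4.115e+11 − 1/2.8095e+11)) m/s ≈ 2.706e+04 m/s = 27.06 km/s.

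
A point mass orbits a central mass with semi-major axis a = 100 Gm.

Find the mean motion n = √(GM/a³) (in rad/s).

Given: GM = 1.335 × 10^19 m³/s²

Convert to SI: a = 100 Gm = 1e+11 m.
n = √(GM / a³).
n = √(1.335e+19 / (1e+11)³) rad/s ≈ 1.155e-07 rad/s.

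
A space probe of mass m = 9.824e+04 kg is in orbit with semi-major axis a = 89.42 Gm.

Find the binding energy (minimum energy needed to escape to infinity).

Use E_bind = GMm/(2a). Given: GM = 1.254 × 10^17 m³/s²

Convert to SI: a = 89.42 Gm = 8.942e+10 m.
Total orbital energy is E = −GMm/(2a); binding energy is E_bind = −E = GMm/(2a).
E_bind = 1.254e+17 · 9.824e+04 / (2 · 8.942e+10) J ≈ 6.888e+10 J = 68.88 GJ.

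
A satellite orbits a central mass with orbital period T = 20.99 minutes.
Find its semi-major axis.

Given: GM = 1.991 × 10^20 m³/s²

Convert to SI: T = 20.99 minutes = 1259.4 s.
Invert Kepler's third law: a = (GM · T² / (4π²))^(1/3).
Substituting T = 1259.4 s and GM = 1.991e+20 m³/s²:
a = (1.991e+20 · (1259.4)² / (4π²))^(1/3) m
a ≈ 2e+08 m = 200 Mm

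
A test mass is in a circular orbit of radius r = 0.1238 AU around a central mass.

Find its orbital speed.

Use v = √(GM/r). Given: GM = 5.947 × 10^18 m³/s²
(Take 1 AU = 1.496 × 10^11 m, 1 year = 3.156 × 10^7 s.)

Convert to SI: r = 0.1238 AU = 1.85205e+10 m.
For a circular orbit, gravity supplies the centripetal force, so v = √(GM / r).
v = √(5.947e+18 / 1.85205e+10) m/s ≈ 1.792e+04 m/s = 3.78 AU/year.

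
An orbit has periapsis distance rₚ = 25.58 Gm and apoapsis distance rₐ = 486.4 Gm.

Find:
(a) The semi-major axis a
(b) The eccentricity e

Convert to SI: rₚ = 25.58 Gm = 2.558e+10 m; rₐ = 486.4 Gm = 4.864e+11 m.
(a) a = (rₚ + rₐ) / 2 = (2.558e+10 + 4.864e+11) / 2 ≈ 2.56e+11 m = 256 Gm.
(b) e = (rₐ − rₚ) / (rₐ + rₚ) = (4.864e+11 − 2.558e+10) / (4.864e+11 + 2.558e+10) ≈ 0.9001.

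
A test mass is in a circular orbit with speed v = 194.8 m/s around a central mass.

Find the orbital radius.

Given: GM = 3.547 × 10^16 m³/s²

For a circular orbit, v² = GM / r, so r = GM / v².
r = 3.547e+16 / (194.8)² m ≈ 9.347e+11 m = 934.7 Gm.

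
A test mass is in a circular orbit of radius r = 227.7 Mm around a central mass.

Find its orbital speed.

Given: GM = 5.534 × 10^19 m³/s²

Convert to SI: r = 227.7 Mm = 2.277e+08 m.
For a circular orbit, gravity supplies the centripetal force, so v = √(GM / r).
v = √(5.534e+19 / 2.277e+08) m/s ≈ 4.93e+05 m/s = 493 km/s.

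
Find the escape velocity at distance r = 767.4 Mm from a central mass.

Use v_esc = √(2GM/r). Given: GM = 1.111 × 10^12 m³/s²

Convert to SI: r = 767.4 Mm = 7.674e+08 m.
Escape velocity comes from setting total energy to zero: ½v² − GM/r = 0 ⇒ v_esc = √(2GM / r).
v_esc = √(2 · 1.111e+12 / 7.674e+08) m/s ≈ 53.81 m/s = 53.81 m/s.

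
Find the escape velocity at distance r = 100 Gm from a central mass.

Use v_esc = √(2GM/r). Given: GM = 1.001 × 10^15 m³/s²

Convert to SI: r = 100 Gm = 1e+11 m.
Escape velocity comes from setting total energy to zero: ½v² − GM/r = 0 ⇒ v_esc = √(2GM / r).
v_esc = √(2 · 1.001e+15 / 1e+11) m/s ≈ 141.5 m/s = 141.5 m/s.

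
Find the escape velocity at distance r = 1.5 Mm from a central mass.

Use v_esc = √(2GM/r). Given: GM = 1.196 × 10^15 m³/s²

Convert to SI: r = 1.5 Mm = 1.5e+06 m.
Escape velocity comes from setting total energy to zero: ½v² − GM/r = 0 ⇒ v_esc = √(2GM / r).
v_esc = √(2 · 1.196e+15 / 1.5e+06) m/s ≈ 3.993e+04 m/s = 39.93 km/s.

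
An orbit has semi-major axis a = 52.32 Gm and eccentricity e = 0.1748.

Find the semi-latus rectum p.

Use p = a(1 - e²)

Convert to SI: a = 52.32 Gm = 5.232e+10 m.
p = a (1 − e²).
p = 5.232e+10 · (1 − (0.1748)²) = 5.232e+10 · 0.969445 ≈ 5.072e+10 m = 50.72 Gm.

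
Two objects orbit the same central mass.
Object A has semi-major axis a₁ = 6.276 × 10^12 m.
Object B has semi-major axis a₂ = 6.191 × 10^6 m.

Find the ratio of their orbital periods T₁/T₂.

From Kepler's third law, (T₁/T₂)² = (a₁/a₂)³, so T₁/T₂ = (a₁/a₂)^(3/2).
a₁/a₂ = 6.276e+12 / 6.191e+06 = 1.01373e+06.
T₁/T₂ = (1.01373e+06)^(3/2) ≈ 1.021e+09.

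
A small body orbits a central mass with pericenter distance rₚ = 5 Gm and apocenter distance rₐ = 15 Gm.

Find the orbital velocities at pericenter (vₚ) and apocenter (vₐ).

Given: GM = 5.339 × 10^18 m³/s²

Convert to SI: rₚ = 5 Gm = 5e+09 m; rₐ = 15 Gm = 1.5e+10 m.
Use the vis-viva equation v² = GM(2/r − 1/a) with a = (rₚ + rₐ)/2 = (5e+09 + 1.5e+10)/2 = 1e+10 m.
vₚ = √(GM · (2/rₚ − 1/a)) = √(5.339e+18 · (2/5e+09 − 1/1e+10)) m/s ≈ 4.002e+04 m/s = 40.02 km/s.
vₐ = √(GM · (2/rₐ − 1/a)) = √(5.339e+18 · (2/1.5e+10 − 1/1e+10)) m/s ≈ 1.334e+04 m/s = 13.34 km/s.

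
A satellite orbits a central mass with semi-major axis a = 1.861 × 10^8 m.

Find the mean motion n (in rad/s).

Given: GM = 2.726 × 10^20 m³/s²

n = √(GM / a³).
n = √(2.726e+20 / (1.861e+08)³) rad/s ≈ 0.006503 rad/s.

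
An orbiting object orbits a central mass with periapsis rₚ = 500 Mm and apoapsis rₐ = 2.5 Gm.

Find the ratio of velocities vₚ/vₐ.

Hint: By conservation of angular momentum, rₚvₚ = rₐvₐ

Convert to SI: rₚ = 500 Mm = 5e+08 m; rₐ = 2.5 Gm = 2.5e+09 m.
Conservation of angular momentum gives rₚvₚ = rₐvₐ, so vₚ/vₐ = rₐ/rₚ.
vₚ/vₐ = 2.5e+09 / 5e+08 ≈ 5.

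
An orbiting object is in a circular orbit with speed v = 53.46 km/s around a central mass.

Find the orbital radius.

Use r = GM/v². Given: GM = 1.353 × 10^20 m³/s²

Convert to SI: v = 53.46 km/s = 53460 m/s.
For a circular orbit, v² = GM / r, so r = GM / v².
r = 1.353e+20 / (53460)² m ≈ 4.734e+10 m = 47.34 Gm.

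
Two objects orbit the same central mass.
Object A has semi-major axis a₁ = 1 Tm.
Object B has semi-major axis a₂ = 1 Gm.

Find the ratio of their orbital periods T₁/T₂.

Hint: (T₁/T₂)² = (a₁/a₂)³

Convert to SI: a₁ = 1 Tm = 1e+12 m; a₂ = 1 Gm = 1e+09 m.
From Kepler's third law, (T₁/T₂)² = (a₁/a₂)³, so T₁/T₂ = (a₁/a₂)^(3/2).
a₁/a₂ = 1e+12 / 1e+09 = 1000.
T₁/T₂ = (1000)^(3/2) ≈ 3.162e+04.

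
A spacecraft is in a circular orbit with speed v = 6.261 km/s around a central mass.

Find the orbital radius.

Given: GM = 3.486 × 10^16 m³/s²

Convert to SI: v = 6.261 km/s = 6261 m/s.
For a circular orbit, v² = GM / r, so r = GM / v².
r = 3.486e+16 / (6261)² m ≈ 8.893e+08 m = 8.893 × 10^8 m.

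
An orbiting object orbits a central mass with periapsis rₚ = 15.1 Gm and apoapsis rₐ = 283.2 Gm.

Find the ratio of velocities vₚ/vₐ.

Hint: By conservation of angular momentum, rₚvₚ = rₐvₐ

Convert to SI: rₚ = 15.1 Gm = 1.51e+10 m; rₐ = 283.2 Gm = 2.832e+11 m.
Conservation of angular momentum gives rₚvₚ = rₐvₐ, so vₚ/vₐ = rₐ/rₚ.
vₚ/vₐ = 2.832e+11 / 1.51e+10 ≈ 18.75.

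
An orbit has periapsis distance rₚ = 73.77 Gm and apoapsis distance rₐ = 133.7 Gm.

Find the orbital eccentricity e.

Convert to SI: rₚ = 73.77 Gm = 7.377e+10 m; rₐ = 133.7 Gm = 1.337e+11 m.
e = (rₐ − rₚ) / (rₐ + rₚ).
e = (1.337e+11 − 7.377e+10) / (1.337e+11 + 7.377e+10) = 5.993e+10 / 2.0747e+11 ≈ 0.2889.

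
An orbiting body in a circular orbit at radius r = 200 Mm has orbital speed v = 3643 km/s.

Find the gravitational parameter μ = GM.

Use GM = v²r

Convert to SI: r = 200 Mm = 2e+08 m; v = 3643 km/s = 3.643e+06 m/s.
For a circular orbit v² = GM/r, so GM = v² · r.
GM = (3.643e+06)² · 2e+08 m³/s² ≈ 2.654e+21 m³/s² = 2.654 × 10^21 m³/s².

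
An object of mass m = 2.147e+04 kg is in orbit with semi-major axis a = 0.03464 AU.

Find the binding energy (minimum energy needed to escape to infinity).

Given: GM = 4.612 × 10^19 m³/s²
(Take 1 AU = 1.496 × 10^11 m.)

Convert to SI: a = 0.03464 AU = 5.18214e+09 m.
Total orbital energy is E = −GMm/(2a); binding energy is E_bind = −E = GMm/(2a).
E_bind = 4.612e+19 · 2.147e+04 / (2 · 5.18214e+09) J ≈ 9.554e+13 J = 95.54 TJ.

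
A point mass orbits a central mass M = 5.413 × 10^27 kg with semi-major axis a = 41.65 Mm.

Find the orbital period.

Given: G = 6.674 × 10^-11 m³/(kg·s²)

Convert to SI: a = 41.65 Mm = 4.165e+07 m.
GM = G · M = 6.674e-11 · 5.413e+27 = 3.61264e+17 m³/s².
Kepler's third law: T = 2π √(a³ / GM).
Substituting a = 4.165e+07 m and GM = 3.61264e+17 m³/s²:
T = 2π √((4.165e+07)³ / 3.61264e+17) s
T ≈ 2810 s = 46.83 minutes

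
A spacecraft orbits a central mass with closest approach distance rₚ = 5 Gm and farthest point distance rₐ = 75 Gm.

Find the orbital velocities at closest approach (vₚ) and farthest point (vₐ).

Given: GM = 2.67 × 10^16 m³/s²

Convert to SI: rₚ = 5 Gm = 5e+09 m; rₐ = 75 Gm = 7.5e+10 m.
Use the vis-viva equation v² = GM(2/r − 1/a) with a = (rₚ + rₐ)/2 = (5e+09 + 7.5e+10)/2 = 4e+10 m.
vₚ = √(GM · (2/rₚ − 1/a)) = √(2.67e+16 · (2/5e+09 − 1/4e+10)) m/s ≈ 3164 m/s = 3.164 km/s.
vₐ = √(GM · (2/rₐ − 1/a)) = √(2.67e+16 · (2/7.5e+10 − 1/4e+10)) m/s ≈ 211 m/s = 211 m/s.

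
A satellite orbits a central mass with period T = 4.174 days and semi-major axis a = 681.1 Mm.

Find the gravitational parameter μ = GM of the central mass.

Convert to SI: T = 4.174 days = 360634 s; a = 681.1 Mm = 6.811e+08 m.
GM = 4π² · a³ / T².
GM = 4π² · (6.811e+08)³ / (360634)² m³/s² ≈ 9.591e+16 m³/s² = 9.591 × 10^16 m³/s².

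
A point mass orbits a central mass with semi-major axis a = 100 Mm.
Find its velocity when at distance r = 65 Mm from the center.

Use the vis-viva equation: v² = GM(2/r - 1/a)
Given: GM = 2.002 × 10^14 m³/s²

Convert to SI: a = 100 Mm = 1e+08 m; r = 65 Mm = 6.5e+07 m.
Vis-viva: v = √(GM · (2/r − 1/a)).
2/r − 1/a = 2/6.5e+07 − 1/1e+08 = 2.07692e-08 m⁻¹.
v = √(2.002e+14 · 2.07692e-08) m/s ≈ 2039 m/s = 2.039 km/s.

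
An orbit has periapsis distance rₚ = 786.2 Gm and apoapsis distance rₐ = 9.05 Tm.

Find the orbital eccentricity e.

Convert to SI: rₚ = 786.2 Gm = 7.862e+11 m; rₐ = 9.05 Tm = 9.05e+12 m.
e = (rₐ − rₚ) / (rₐ + rₚ).
e = (9.05e+12 − 7.862e+11) / (9.05e+12 + 7.862e+11) = 8.2638e+12 / 9.8362e+12 ≈ 0.8401.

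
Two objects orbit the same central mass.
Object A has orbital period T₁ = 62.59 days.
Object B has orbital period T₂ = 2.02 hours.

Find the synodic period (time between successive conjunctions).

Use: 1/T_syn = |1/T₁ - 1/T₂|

Convert to SI: T₁ = 62.59 days = 5.40778e+06 s; T₂ = 2.02 hours = 7272 s.
T_syn = |T₁ · T₂ / (T₁ − T₂)|.
T_syn = |5.40778e+06 · 7272 / (5.40778e+06 − 7272)| s ≈ 7282 s = 2.023 hours.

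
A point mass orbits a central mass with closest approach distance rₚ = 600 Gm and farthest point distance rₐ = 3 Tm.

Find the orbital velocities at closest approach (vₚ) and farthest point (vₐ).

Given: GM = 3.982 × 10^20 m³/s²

Convert to SI: rₚ = 600 Gm = 6e+11 m; rₐ = 3 Tm = 3e+12 m.
Use the vis-viva equation v² = GM(2/r − 1/a) with a = (rₚ + rₐ)/2 = (6e+11 + 3e+12)/2 = 1.8e+12 m.
vₚ = √(GM · (2/rₚ − 1/a)) = √(3.982e+20 · (2/6e+11 − 1/1.8e+12)) m/s ≈ 3.326e+04 m/s = 33.26 km/s.
vₐ = √(GM · (2/rₐ − 1/a)) = √(3.982e+20 · (2/3e+12 − 1/1.8e+12)) m/s ≈ 6652 m/s = 6.652 km/s.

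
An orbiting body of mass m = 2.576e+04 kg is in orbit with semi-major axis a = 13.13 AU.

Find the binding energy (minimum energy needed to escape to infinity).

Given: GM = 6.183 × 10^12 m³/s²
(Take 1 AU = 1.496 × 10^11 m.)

Convert to SI: a = 13.13 AU = 1.96425e+12 m.
Total orbital energy is E = −GMm/(2a); binding energy is E_bind = −E = GMm/(2a).
E_bind = 6.183e+12 · 2.576e+04 / (2 · 1.96425e+12) J ≈ 4.054e+04 J = 40.54 kJ.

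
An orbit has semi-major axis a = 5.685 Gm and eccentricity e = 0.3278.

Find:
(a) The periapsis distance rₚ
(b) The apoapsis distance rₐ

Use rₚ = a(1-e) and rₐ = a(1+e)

Convert to SI: a = 5.685 Gm = 5.685e+09 m.
(a) rₚ = a(1 − e) = 5.685e+09 · (1 − 0.3278) = 5.685e+09 · 0.6722 ≈ 3.821e+09 m = 3.821 Gm.
(b) rₐ = a(1 + e) = 5.685e+09 · (1 + 0.3278) = 5.685e+09 · 1.3278 ≈ 7.549e+09 m = 7.549 Gm.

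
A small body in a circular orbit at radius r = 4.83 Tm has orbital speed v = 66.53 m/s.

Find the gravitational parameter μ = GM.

Convert to SI: r = 4.83 Tm = 4.83e+12 m.
For a circular orbit v² = GM/r, so GM = v² · r.
GM = (66.53)² · 4.83e+12 m³/s² ≈ 2.138e+16 m³/s² = 2.138 × 10^16 m³/s².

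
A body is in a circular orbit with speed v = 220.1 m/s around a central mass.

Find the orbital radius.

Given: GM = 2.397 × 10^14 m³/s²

For a circular orbit, v² = GM / r, so r = GM / v².
r = 2.397e+14 / (220.1)² m ≈ 4.948e+09 m = 4.948 Gm.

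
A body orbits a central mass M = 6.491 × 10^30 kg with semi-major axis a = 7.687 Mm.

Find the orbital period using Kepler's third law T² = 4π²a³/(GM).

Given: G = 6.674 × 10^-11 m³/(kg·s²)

Convert to SI: a = 7.687 Mm = 7.687e+06 m.
GM = G · M = 6.674e-11 · 6.491e+30 = 4.33209e+20 m³/s².
Kepler's third law: T = 2π √(a³ / GM).
Substituting a = 7.687e+06 m and GM = 4.33209e+20 m³/s²:
T = 2π √((7.687e+06)³ / 4.33209e+20) s
T ≈ 6.434 s = 6.434 seconds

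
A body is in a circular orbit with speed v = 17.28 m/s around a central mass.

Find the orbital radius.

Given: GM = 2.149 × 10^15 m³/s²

For a circular orbit, v² = GM / r, so r = GM / v².
r = 2.149e+15 / (17.28)² m ≈ 7.197e+12 m = 7.197 Tm.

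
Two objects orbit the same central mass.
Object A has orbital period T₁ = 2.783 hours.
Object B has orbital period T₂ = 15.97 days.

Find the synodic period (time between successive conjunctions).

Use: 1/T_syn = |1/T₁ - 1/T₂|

Convert to SI: T₁ = 2.783 hours = 10018.8 s; T₂ = 15.97 days = 1.37981e+06 s.
T_syn = |T₁ · T₂ / (T₁ − T₂)|.
T_syn = |10018.8 · 1.37981e+06 / (10018.8 − 1.37981e+06)| s ≈ 1.009e+04 s = 2.803 hours.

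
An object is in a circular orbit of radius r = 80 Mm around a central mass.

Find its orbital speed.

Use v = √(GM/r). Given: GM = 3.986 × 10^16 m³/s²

Convert to SI: r = 80 Mm = 8e+07 m.
For a circular orbit, gravity supplies the centripetal force, so v = √(GM / r).
v = √(3.986e+16 / 8e+07) m/s ≈ 2.232e+04 m/s = 22.32 km/s.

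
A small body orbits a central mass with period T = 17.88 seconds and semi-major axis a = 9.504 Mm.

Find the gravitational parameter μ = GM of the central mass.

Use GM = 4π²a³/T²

Convert to SI: a = 9.504 Mm = 9.504e+06 m.
GM = 4π² · a³ / T².
GM = 4π² · (9.504e+06)³ / (17.88)² m³/s² ≈ 1.06e+20 m³/s² = 1.06 × 10^20 m³/s².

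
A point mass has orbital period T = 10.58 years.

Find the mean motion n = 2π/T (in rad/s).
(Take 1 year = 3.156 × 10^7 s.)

Convert to SI: T = 10.58 years = 3.33905e+08 s.
n = 2π / T.
n = 2π / 3.33905e+08 s ≈ 1.882e-08 rad/s.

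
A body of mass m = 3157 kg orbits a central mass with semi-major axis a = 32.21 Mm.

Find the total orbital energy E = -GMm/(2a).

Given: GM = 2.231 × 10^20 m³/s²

Convert to SI: a = 32.21 Mm = 3.221e+07 m.
E = −GMm / (2a).
E = −2.231e+20 · 3157 / (2 · 3.221e+07) J ≈ -1.093e+16 J = -10.93 PJ.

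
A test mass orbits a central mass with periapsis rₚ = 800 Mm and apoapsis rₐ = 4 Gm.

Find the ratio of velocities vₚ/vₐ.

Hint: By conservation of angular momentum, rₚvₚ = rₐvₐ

Convert to SI: rₚ = 800 Mm = 8e+08 m; rₐ = 4 Gm = 4e+09 m.
Conservation of angular momentum gives rₚvₚ = rₐvₐ, so vₚ/vₐ = rₐ/rₚ.
vₚ/vₐ = 4e+09 / 8e+08 ≈ 5.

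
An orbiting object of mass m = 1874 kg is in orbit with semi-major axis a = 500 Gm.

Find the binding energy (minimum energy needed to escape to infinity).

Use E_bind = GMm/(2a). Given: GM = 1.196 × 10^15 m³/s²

Convert to SI: a = 500 Gm = 5e+11 m.
Total orbital energy is E = −GMm/(2a); binding energy is E_bind = −E = GMm/(2a).
E_bind = 1.196e+15 · 1874 / (2 · 5e+11) J ≈ 2.241e+06 J = 2.241 MJ.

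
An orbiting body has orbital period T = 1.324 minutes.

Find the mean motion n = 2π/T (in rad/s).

Convert to SI: T = 1.324 minutes = 79.44 s.
n = 2π / T.
n = 2π / 79.44 s ≈ 0.07909 rad/s.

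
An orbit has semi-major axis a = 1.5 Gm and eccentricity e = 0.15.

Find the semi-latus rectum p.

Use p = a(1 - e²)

Convert to SI: a = 1.5 Gm = 1.5e+09 m.
p = a (1 − e²).
p = 1.5e+09 · (1 − (0.15)²) = 1.5e+09 · 0.9775 ≈ 1.466e+09 m = 1.466 Gm.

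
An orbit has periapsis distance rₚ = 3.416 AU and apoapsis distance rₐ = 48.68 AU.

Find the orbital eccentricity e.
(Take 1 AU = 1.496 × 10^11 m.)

Convert to SI: rₚ = 3.416 AU = 5.11034e+11 m; rₐ = 48.68 AU = 7.28253e+12 m.
e = (rₐ − rₚ) / (rₐ + rₚ).
e = (7.28253e+12 − 5.11034e+11) / (7.28253e+12 + 5.11034e+11) = 6.77149e+12 / 7.79356e+12 ≈ 0.8689.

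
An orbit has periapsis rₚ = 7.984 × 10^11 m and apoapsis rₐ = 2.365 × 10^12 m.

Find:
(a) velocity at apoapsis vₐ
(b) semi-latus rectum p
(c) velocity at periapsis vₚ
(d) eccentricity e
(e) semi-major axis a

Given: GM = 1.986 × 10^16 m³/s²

(a) With a = (rₚ + rₐ)/2 = 1.5817e+12 m, vₐ = √(GM (2/rₐ − 1/a)) = √(1.986e+16 · (2/2.365e+12 − 1/1.5817e+12)) m/s ≈ 65.11 m/s
(b) From a = (rₚ + rₐ)/2 = 1.5817e+12 m and e = (rₐ − rₚ)/(rₐ + rₚ) = 0.495227, p = a(1 − e²) = 1.5817e+12 · (1 − (0.495227)²) ≈ 1.194e+12 m
(c) With a = (rₚ + rₐ)/2 = 1.5817e+12 m, vₚ = √(GM (2/rₚ − 1/a)) = √(1.986e+16 · (2/7.984e+11 − 1/1.5817e+12)) m/s ≈ 192.9 m/s
(d) e = (rₐ − rₚ)/(rₐ + rₚ) = (2.365e+12 − 7.984e+11)/(2.365e+12 + 7.984e+11) ≈ 0.4952
(e) a = (rₚ + rₐ)/2 = (7.984e+11 + 2.365e+12)/2 ≈ 1.582e+12 m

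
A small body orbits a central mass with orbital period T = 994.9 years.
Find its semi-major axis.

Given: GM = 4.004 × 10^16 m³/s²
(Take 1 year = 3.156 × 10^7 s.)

Convert to SI: T = 994.9 years = 3.1399e+10 s.
Invert Kepler's third law: a = (GM · T² / (4π²))^(1/3).
Substituting T = 3.1399e+10 s and GM = 4.004e+16 m³/s²:
a = (4.004e+16 · (3.1399e+10)² / (4π²))^(1/3) m
a ≈ 1e+12 m = 1000 Gm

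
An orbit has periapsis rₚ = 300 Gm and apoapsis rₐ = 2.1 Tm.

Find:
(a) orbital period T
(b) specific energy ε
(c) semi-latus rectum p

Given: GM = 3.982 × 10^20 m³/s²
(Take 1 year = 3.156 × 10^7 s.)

Convert to SI: rₚ = 300 Gm = 3e+11 m; rₐ = 2.1 Tm = 2.1e+12 m.
(a) With a = (rₚ + rₐ)/2 = 1.2e+12 m, T = 2π √(a³/GM) = 2π √((1.2e+12)³/3.982e+20) s ≈ 4.139e+08 s
(b) With a = (rₚ + rₐ)/2 = 1.2e+12 m, ε = −GM/(2a) = −3.982e+20/(2 · 1.2e+12) J/kg ≈ -1.659e+08 J/kg
(c) From a = (rₚ + rₐ)/2 = 1.2e+12 m and e = (rₐ − rₚ)/(rₐ + rₚ) = 0.75, p = a(1 − e²) = 1.2e+12 · (1 − (0.75)²) ≈ 5.25e+11 m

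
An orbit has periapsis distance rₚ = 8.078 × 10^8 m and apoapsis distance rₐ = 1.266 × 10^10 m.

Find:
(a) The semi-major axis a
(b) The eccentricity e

(a) a = (rₚ + rₐ) / 2 = (8.078e+08 + 1.266e+10) / 2 ≈ 6.734e+09 m = 6.734 × 10^9 m.
(b) e = (rₐ − rₚ) / (rₐ + rₚ) = (1.266e+10 − 8.078e+08) / (1.266e+10 + 8.078e+08) ≈ 0.88.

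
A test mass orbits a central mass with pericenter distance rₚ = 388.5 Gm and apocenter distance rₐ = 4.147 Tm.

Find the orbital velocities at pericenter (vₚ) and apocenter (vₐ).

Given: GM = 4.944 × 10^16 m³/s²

Convert to SI: rₚ = 388.5 Gm = 3.885e+11 m; rₐ = 4.147 Tm = 4.147e+12 m.
Use the vis-viva equation v² = GM(2/r − 1/a) with a = (rₚ + rₐ)/2 = (3.885e+11 + 4.147e+12)/2 = 2.26775e+12 m.
vₚ = √(GM · (2/rₚ − 1/a)) = √(4.944e+16 · (2/3.885e+11 − 1/2.26775e+12)) m/s ≈ 482.4 m/s = 482.4 m/s.
vₐ = √(GM · (2/rₐ − 1/a)) = √(4.944e+16 · (2/4.147e+12 − 1/2.26775e+12)) m/s ≈ 45.19 m/s = 45.19 m/s.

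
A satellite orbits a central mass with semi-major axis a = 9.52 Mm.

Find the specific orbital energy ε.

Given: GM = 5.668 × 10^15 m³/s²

Convert to SI: a = 9.52 Mm = 9.52e+06 m.
ε = −GM / (2a).
ε = −5.668e+15 / (2 · 9.52e+06) J/kg ≈ -2.977e+08 J/kg = -297.7 MJ/kg.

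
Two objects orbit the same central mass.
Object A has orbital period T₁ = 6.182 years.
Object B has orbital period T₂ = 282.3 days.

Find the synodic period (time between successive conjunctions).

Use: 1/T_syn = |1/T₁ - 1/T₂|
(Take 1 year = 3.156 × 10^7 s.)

Convert to SI: T₁ = 6.182 years = 1.95104e+08 s; T₂ = 282.3 days = 2.43907e+07 s.
T_syn = |T₁ · T₂ / (T₁ − T₂)|.
T_syn = |1.95104e+08 · 2.43907e+07 / (1.95104e+08 − 2.43907e+07)| s ≈ 2.788e+07 s = 322.6 days.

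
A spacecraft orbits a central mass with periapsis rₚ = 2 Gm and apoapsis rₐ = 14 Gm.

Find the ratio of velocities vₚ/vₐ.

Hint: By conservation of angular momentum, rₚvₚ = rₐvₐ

Convert to SI: rₚ = 2 Gm = 2e+09 m; rₐ = 14 Gm = 1.4e+10 m.
Conservation of angular momentum gives rₚvₚ = rₐvₐ, so vₚ/vₐ = rₐ/rₚ.
vₚ/vₐ = 1.4e+10 / 2e+09 ≈ 7.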